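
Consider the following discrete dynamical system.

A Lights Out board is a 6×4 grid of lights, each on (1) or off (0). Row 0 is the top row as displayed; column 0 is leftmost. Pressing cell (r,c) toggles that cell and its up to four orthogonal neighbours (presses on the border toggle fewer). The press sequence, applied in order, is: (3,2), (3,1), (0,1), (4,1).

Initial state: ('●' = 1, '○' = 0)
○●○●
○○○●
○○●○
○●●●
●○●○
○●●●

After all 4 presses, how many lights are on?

11

t=0: ○●○●
○○○●
○○●○
○●●●
●○●○
○●●●
t=1: ○●○●
○○○●
○○○○
○○○○
●○○○
○●●●
t=2: ○●○●
○○○●
○●○○
●●●○
●●○○
○●●●
t=3: ●○●●
○●○●
○●○○
●●●○
●●○○
○●●●
t=4: ●○●●
○●○●
○●○○
●○●○
○○●○
○○●●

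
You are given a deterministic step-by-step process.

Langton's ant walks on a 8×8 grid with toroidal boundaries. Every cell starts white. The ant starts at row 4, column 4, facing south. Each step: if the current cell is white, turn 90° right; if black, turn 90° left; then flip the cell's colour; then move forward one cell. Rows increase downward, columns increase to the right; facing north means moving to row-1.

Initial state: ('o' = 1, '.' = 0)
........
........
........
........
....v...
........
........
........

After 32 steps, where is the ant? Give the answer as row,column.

[0] ........
........
........
........
....v...
........
........
........
[1] ........
........
........
........
...<o...
........
........
........
[2] ........
........
........
...^....
...oo...
........
........
........
[3] ........
........
........
...o>...
...oo...
........
........
........
[4] ........
........
........
...oo...
...ov...
........
........
........
[5] ........
........
........
...oo...
...o.>..
........
........
........
[6] ........
........
........
...oo...
...o.o..
.....v..
........
........
[7] ........
........
........
...oo...
...o.o..
....<o..
........
........
[8] ........
........
........
...oo...
...o^o..
....oo..
........
........
[9] ........
........
........
...oo...
...oo>..
....oo..
........
........
[10] ........
........
........
...oo^..
...oo...
....oo..
........
........
[11] ........
........
........
...ooo>.
...oo...
....oo..
........
........
[12] ........
........
........
...oooo.
...oo.v.
....oo..
........
........
[13] ........
........
........
...oooo.
...oo<o.
....oo..
........
........
[14] ........
........
........
...oo^o.
...oooo.
....oo..
........
........
[15] ........
........
........
...o<.o.
...oooo.
....oo..
........
........
[16] ........
........
........
...o..o.
...ovoo.
....oo..
........
........
[17] ........
........
........
...o..o.
...o.>o.
....oo..
........
........
[18] ........
........
........
...o.^o.
...o..o.
....oo..
........
........
[19] ........
........
........
...o.o>.
...o..o.
....oo..
........
........
[20] ........
........
......^.
...o.o..
...o..o.
....oo..
........
........
[21] ........
........
......o>
...o.o..
...o..o.
....oo..
........
........
[22] ........
........
......oo
...o.o.v
...o..o.
....oo..
........
........
[23] ........
........
......oo
...o.o<o
...o..o.
....oo..
........
........
[24] ........
........
......^o
...o.ooo
...o..o.
....oo..
........
........
[25] ........
........
.....<.o
...o.ooo
...o..o.
....oo..
........
........
[26] ........
.....^..
.....o.o
...o.ooo
...o..o.
....oo..
........
........
[27] ........
.....o>.
.....o.o
...o.ooo
...o..o.
....oo..
........
........
[28] ........
.....oo.
.....ovo
...o.ooo
...o..o.
....oo..
........
........
[29] ........
.....oo.
.....<oo
...o.ooo
...o..o.
....oo..
........
........
[30] ........
.....oo.
......oo
...o.voo
...o..o.
....oo..
........
........
[31] ........
.....oo.
......oo
...o..>o
...o..o.
....oo..
........
........
[32] ........
.....oo.
......^o
...o...o
...o..o.
....oo..
........
........

2,6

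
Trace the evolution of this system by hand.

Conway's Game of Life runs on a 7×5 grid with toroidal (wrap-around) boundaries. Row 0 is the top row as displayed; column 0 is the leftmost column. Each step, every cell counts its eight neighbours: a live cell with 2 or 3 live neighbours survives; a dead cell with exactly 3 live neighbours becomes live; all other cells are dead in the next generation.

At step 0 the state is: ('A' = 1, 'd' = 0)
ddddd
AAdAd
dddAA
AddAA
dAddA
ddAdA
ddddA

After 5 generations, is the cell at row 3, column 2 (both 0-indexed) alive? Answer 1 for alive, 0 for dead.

[0] ddddd
AAdAd
dddAA
AddAA
dAddA
ddAdA
ddddA
[1] AdddA
AdAAd
dAddd
ddAdd
dAAdd
ddddA
dddAd
[2] AAAdd
AdAAd
dAdAd
ddAdd
dAAAd
ddAAd
AddAd
[3] Adddd
AddAd
dAdAA
ddddd
dAddd
ddddd
AddAd
[4] AAddd
AAAAd
AdAAA
AdAdd
ddddd
ddddd
ddddA
[5] dddAd
ddddd
ddddd
AdAdd
ddddd
ddddd
Adddd

1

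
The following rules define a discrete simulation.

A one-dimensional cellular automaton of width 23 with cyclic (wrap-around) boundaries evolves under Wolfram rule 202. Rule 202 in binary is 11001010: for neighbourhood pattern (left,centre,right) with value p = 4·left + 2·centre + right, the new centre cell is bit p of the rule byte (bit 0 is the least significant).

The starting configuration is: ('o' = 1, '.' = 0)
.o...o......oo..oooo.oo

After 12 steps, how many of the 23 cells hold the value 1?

0) .o...o......oo..oooo.oo
1) ....o......ooo.ooooo.oo
2) ...o......oooo.ooooo.oo
3) ..o......ooooo.ooooo.oo
4) .o......oooooo.ooooo.oo
5) .......ooooooo.ooooo.oo
6) ......oooooooo.ooooo.oo
7) .....ooooooooo.ooooo.oo
8) ....oooooooooo.ooooo.oo
9) ...ooooooooooo.ooooo.oo
10) ..oooooooooooo.ooooo.oo
11) .ooooooooooooo.ooooo.oo
12) .ooooooooooooo.ooooo.oo

20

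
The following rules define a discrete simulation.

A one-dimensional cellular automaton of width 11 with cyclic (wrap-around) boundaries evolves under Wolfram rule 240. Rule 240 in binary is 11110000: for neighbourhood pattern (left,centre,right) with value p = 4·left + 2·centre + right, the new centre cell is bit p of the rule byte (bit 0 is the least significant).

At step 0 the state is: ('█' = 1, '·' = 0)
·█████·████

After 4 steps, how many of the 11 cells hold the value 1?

9

t=0: ·█████·████
t=1: █·█████·███
t=2: ██·█████·██
t=3: ███·█████·█
t=4: ████·█████·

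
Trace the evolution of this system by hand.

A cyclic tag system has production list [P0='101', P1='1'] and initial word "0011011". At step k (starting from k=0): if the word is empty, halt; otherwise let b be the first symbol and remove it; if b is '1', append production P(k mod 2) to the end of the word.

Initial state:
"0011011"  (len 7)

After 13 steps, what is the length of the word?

11

0) "0011011"  (len 7)
1) "011011"  (len 6)
2) "11011"  (len 5)
3) "1011101"  (len 7)
4) "0111011"  (len 7)
5) "111011"  (len 6)
6) "110111"  (len 6)
7) "10111101"  (len 8)
8) "01111011"  (len 8)
9) "1111011"  (len 7)
10) "1110111"  (len 7)
11) "110111101"  (len 9)
12) "101111011"  (len 9)
13) "01111011101"  (len 11)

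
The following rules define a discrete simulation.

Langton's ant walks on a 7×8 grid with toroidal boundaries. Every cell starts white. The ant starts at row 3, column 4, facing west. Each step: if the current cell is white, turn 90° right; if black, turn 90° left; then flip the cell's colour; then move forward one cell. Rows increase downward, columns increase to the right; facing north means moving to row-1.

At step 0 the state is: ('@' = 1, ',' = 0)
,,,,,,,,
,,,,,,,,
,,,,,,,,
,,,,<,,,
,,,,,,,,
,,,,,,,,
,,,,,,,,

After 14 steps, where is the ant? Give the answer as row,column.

4,5

[0] ,,,,,,,,
,,,,,,,,
,,,,,,,,
,,,,<,,,
,,,,,,,,
,,,,,,,,
,,,,,,,,
[1] ,,,,,,,,
,,,,,,,,
,,,,^,,,
,,,,@,,,
,,,,,,,,
,,,,,,,,
,,,,,,,,
[2] ,,,,,,,,
,,,,,,,,
,,,,@>,,
,,,,@,,,
,,,,,,,,
,,,,,,,,
,,,,,,,,
[3] ,,,,,,,,
,,,,,,,,
,,,,@@,,
,,,,@v,,
,,,,,,,,
,,,,,,,,
,,,,,,,,
[4] ,,,,,,,,
,,,,,,,,
,,,,@@,,
,,,,<@,,
,,,,,,,,
,,,,,,,,
,,,,,,,,
[5] ,,,,,,,,
,,,,,,,,
,,,,@@,,
,,,,,@,,
,,,,v,,,
,,,,,,,,
,,,,,,,,
[6] ,,,,,,,,
,,,,,,,,
,,,,@@,,
,,,,,@,,
,,,<@,,,
,,,,,,,,
,,,,,,,,
[7] ,,,,,,,,
,,,,,,,,
,,,,@@,,
,,,^,@,,
,,,@@,,,
,,,,,,,,
,,,,,,,,
[8] ,,,,,,,,
,,,,,,,,
,,,,@@,,
,,,@>@,,
,,,@@,,,
,,,,,,,,
,,,,,,,,
[9] ,,,,,,,,
,,,,,,,,
,,,,@@,,
,,,@@@,,
,,,@v,,,
,,,,,,,,
,,,,,,,,
[10] ,,,,,,,,
,,,,,,,,
,,,,@@,,
,,,@@@,,
,,,@,>,,
,,,,,,,,
,,,,,,,,
[11] ,,,,,,,,
,,,,,,,,
,,,,@@,,
,,,@@@,,
,,,@,@,,
,,,,,v,,
,,,,,,,,
[12] ,,,,,,,,
,,,,,,,,
,,,,@@,,
,,,@@@,,
,,,@,@,,
,,,,<@,,
,,,,,,,,
[13] ,,,,,,,,
,,,,,,,,
,,,,@@,,
,,,@@@,,
,,,@^@,,
,,,,@@,,
,,,,,,,,
[14] ,,,,,,,,
,,,,,,,,
,,,,@@,,
,,,@@@,,
,,,@@>,,
,,,,@@,,
,,,,,,,,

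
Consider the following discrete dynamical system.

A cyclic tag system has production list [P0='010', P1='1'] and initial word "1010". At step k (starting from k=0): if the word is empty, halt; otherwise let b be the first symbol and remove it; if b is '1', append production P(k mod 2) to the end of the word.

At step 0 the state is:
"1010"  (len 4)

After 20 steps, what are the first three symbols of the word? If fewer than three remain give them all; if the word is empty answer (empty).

step 0: "1010"  (len 4)
step 1: "010010"  (len 6)
step 2: "10010"  (len 5)
step 3: "0010010"  (len 7)
step 4: "010010"  (len 6)
step 5: "10010"  (len 5)
step 6: "00101"  (len 5)
step 7: "0101"  (len 4)
step 8: "101"  (len 3)
step 9: "01010"  (len 5)
step 10: "1010"  (len 4)
step 11: "010010"  (len 6)
step 12: "10010"  (len 5)
step 13: "0010010"  (len 7)
step 14: "010010"  (len 6)
step 15: "10010"  (len 5)
step 16: "00101"  (len 5)
step 17: "0101"  (len 4)
step 18: "101"  (len 3)
step 19: "01010"  (len 5)
step 20: "1010"  (len 4)

101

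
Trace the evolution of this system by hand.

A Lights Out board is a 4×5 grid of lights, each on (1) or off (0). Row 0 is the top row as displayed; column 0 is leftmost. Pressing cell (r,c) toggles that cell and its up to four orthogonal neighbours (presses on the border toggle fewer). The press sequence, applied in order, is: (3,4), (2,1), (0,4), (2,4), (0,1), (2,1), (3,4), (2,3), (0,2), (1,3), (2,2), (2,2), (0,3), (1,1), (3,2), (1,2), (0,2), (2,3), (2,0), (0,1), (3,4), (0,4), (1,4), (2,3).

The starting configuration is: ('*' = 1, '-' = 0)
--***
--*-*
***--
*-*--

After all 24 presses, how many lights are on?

9

[0] --***
--*-*
***--
*-*--
[1] --***
--*-*
***-*
*-***
[2] --***
-**-*
----*
*****
[3] --*--
-**--
----*
*****
[4] --*--
-**-*
---*-
****-
[5] **---
--*-*
---*-
****-
[6] **---
-**-*
****-
*-**-
[7] **---
-**-*
*****
*-*-*
[8] **---
-****
**---
*-***
[9] *-**-
-*-**
**---
*-***
[10] *-*--
-**--
**-*-
*-***
[11] *-*--
-*---
*-*--
*--**
[12] *-*--
-**--
**-*-
*-***
[13] *--**
-***-
**-*-
*-***
[14] **-**
*--*-
*--*-
*-***
[15] **-**
*--*-
*-**-
**--*
[16] *****
***--
*--*-
**--*
[17] *---*
**---
*--*-
**--*
[18] *---*
**-*-
*-*-*
**-**
[19] *---*
-*-*-
-**-*
-*-**
[20] -**-*
---*-
-**-*
-*-**
[21] -**-*
---*-
-**--
-*---
[22] -***-
---**
-**--
-*---
[23] -****
-----
-**-*
-*---
[24] -****
---*-
-*-*-
-*-*-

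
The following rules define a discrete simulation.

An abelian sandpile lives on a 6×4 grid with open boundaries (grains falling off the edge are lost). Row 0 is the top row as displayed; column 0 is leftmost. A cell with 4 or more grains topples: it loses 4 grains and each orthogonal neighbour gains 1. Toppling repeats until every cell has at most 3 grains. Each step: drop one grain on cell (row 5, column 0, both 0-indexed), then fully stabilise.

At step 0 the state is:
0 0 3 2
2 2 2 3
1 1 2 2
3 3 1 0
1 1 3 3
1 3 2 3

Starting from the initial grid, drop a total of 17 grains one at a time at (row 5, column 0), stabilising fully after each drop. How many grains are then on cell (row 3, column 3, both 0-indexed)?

t=0: 0 0 3 2
2 2 2 3
1 1 2 2
3 3 1 0
1 1 3 3
1 3 2 3
t=1: 0 0 3 2
2 2 2 3
1 1 2 2
3 3 1 0
1 1 3 3
2 3 2 3
t=2: 0 0 3 2
2 2 2 3
1 1 2 2
3 3 1 0
1 1 3 3
3 3 2 3
t=3: 0 0 3 2
2 2 2 3
1 1 2 2
3 3 1 0
2 2 3 3
1 0 3 3
t=4: 0 0 3 2
2 2 2 3
1 1 2 2
3 3 1 0
2 2 3 3
2 0 3 3
t=5: 0 0 3 2
2 2 2 3
1 1 2 2
3 3 1 0
2 2 3 3
3 0 3 3
t=6: 0 0 3 2
2 2 2 3
1 1 2 2
3 3 1 0
3 2 3 3
0 1 3 3
t=7: 0 0 3 2
2 2 2 3
1 1 2 2
3 3 1 0
3 2 3 3
1 1 3 3
t=8: 0 0 3 2
2 2 2 3
1 1 2 2
3 3 1 0
3 2 3 3
2 1 3 3
t=9: 0 0 3 2
2 2 2 3
1 1 2 2
3 3 1 0
3 2 3 3
3 1 3 3
t=10: 0 0 3 2
2 2 2 3
2 2 2 2
1 1 3 1
2 2 2 1
2 0 2 1
t=11: 0 0 3 2
2 2 2 3
2 2 2 2
1 1 3 1
2 2 2 1
3 0 2 1
t=12: 0 0 3 2
2 2 2 3
2 2 2 2
1 1 3 1
3 2 2 1
0 1 2 1
t=13: 0 0 3 2
2 2 2 3
2 2 2 2
1 1 3 1
3 2 2 1
1 1 2 1
t=14: 0 0 3 2
2 2 2 3
2 2 2 2
1 1 3 1
3 2 2 1
2 1 2 1
t=15: 0 0 3 2
2 2 2 3
2 2 2 2
1 1 3 1
3 2 2 1
3 1 2 1
t=16: 0 0 3 2
2 2 2 3
2 2 2 2
2 1 3 1
0 3 2 1
1 2 2 1
t=17: 0 0 3 2
2 2 2 3
2 2 2 2
2 1 3 1
0 3 2 1
2 2 2 1

1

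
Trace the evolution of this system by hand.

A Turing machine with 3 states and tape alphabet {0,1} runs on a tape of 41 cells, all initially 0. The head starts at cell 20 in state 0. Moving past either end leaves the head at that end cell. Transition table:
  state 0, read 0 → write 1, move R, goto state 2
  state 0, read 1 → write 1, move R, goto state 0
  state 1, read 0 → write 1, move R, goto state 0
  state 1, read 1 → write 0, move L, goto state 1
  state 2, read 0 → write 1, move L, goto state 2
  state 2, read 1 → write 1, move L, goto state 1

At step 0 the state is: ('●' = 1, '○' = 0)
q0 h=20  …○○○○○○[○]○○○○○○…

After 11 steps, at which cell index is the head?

gen 0: q0 h=20  …○○○○○○[○]○○○○○○…
gen 1: q2 h=21  …○○○○○●[○]○○○○○○…
gen 2: q2 h=20  …○○○○○○[●]●○○○○○…
gen 3: q1 h=19  …○○○○○○[○]●●○○○○…
gen 4: q0 h=20  …○○○○○●[●]●○○○○○…
gen 5: q0 h=21  …○○○○●●[●]○○○○○○…
gen 6: q0 h=22  …○○○●●●[○]○○○○○○…
gen 7: q2 h=23  …○○●●●●[○]○○○○○○…
gen 8: q2 h=22  …○○○●●●[●]●○○○○○…
gen 9: q1 h=21  …○○○○●●[●]●●○○○○…
gen 10: q1 h=20  …○○○○○●[●]○●●○○○…
gen 11: q1 h=19  …○○○○○○[●]○○●●○○…

19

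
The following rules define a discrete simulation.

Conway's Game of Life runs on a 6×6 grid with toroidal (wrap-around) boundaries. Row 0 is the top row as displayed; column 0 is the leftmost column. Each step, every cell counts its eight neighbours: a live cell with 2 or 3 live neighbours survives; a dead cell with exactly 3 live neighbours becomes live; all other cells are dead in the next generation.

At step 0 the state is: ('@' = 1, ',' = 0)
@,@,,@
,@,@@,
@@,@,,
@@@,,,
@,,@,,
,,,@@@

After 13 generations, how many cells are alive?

24

k=0  @,@,,@
,@,@@,
@@,@,,
@@@,,,
@,,@,,
,,,@@@
k=1  @@@,,,
,,,@@,
,,,@@@
,,,@,@
@,,@,,
,@@@,,
k=2  @,,,@,
@@,,,,
,,@,,@
@,@@,@
@@,@,,
,,,@,,
k=3  @@,,,@
@@,,,,
,,@@@@
,,,@,@
@@,@,@
@@@@@@
k=4  ,,,@,,
,,,@,,
,@@@,@
,@,,,,
,,,,,,
,,,@,,
k=5  ,,@@@,
,,,@,,
@@,@@,
@@,,,,
,,,,,,
,,,,,,
k=6  ,,@@@,
,@,,,@
@@,@@@
@@@,,@
,,,,,,
,,,@,,
k=7  ,,@@@,
,@,,,,
,,,@,,
,,@@,,
@@@,,,
,,@@@,
k=8  ,@,,@,
,,,,@,
,,,@,,
,,,@,,
,,,,@,
,,,,@@
k=9  ,,,@@,
,,,@@,
,,,@@,
,,,@@,
,,,@@@
,,,@@@
k=10  ,,@,,,
,,@,,@
,,@,,@
,,@,,,
,,@,,,
,,@,,,
k=11  ,@@@,,
,@@@,,
,@@@,,
,@@@,,
,@@@,,
,@@@,,
k=12  @,,,@,
@,,,@,
@,,,@,
@,,,@,
@,,,@,
@,,,@,
k=13  @@,@@,
@@,@@,
@@,@@,
@@,@@,
@@,@@,
@@,@@,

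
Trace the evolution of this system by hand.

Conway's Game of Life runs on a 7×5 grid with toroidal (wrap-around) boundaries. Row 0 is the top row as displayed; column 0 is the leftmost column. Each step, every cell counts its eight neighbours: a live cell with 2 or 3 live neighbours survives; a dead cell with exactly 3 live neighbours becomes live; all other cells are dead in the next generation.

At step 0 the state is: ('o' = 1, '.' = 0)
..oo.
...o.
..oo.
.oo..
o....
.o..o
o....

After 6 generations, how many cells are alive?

5

step 0: ..oo.
...o.
..oo.
.oo..
o....
.o..o
o....
step 1: ..ooo
....o
.o.o.
.ooo.
o.o..
.o..o
ooooo
step 2: .....
o...o
oo.oo
o..oo
o...o
.....
.....
step 3: .....
.o.o.
.oo..
..o..
o..o.
.....
.....
step 4: .....
.o...
.o.o.
..oo.
.....
.....
.....
step 5: .....
..o..
.o.o.
..oo.
.....
.....
.....
step 6: .....
..o..
.o.o.
..oo.
.....
.....
.....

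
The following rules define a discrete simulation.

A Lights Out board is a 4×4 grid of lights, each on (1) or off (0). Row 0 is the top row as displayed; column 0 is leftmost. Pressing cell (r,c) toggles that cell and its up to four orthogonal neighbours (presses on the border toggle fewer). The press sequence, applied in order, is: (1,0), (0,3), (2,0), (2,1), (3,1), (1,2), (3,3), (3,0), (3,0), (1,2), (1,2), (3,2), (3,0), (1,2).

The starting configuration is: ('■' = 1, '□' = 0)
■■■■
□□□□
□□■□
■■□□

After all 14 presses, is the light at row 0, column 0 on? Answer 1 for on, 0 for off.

k=0  ■■■■
□□□□
□□■□
■■□□
k=1  □■■■
■■□□
■□■□
■■□□
k=2  □■□□
■■□■
■□■□
■■□□
k=3  □■□□
□■□■
□■■□
□■□□
k=4  □■□□
□□□■
■□□□
□□□□
k=5  □■□□
□□□■
■■□□
■■■□
k=6  □■■□
□■■□
■■■□
■■■□
k=7  □■■□
□■■□
■■■■
■■□■
k=8  □■■□
□■■□
□■■■
□□□■
k=9  □■■□
□■■□
■■■■
■■□■
k=10  □■□□
□□□■
■■□■
■■□■
k=11  □■■□
□■■□
■■■■
■■□■
k=12  □■■□
□■■□
■■□■
■□■□
k=13  □■■□
□■■□
□■□■
□■■□
k=14  □■□□
□□□■
□■■■
□■■□

0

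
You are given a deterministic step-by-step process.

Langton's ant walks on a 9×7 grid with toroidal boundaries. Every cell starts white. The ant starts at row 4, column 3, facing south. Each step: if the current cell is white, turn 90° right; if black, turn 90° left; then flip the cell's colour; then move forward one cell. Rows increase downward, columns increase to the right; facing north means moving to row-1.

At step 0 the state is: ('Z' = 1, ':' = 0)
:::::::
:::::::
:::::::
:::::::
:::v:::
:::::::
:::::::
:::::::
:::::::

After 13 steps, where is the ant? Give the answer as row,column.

4,4

gen 0: :::::::
:::::::
:::::::
:::::::
:::v:::
:::::::
:::::::
:::::::
:::::::
gen 1: :::::::
:::::::
:::::::
:::::::
::<Z:::
:::::::
:::::::
:::::::
:::::::
gen 2: :::::::
:::::::
:::::::
::^::::
::ZZ:::
:::::::
:::::::
:::::::
:::::::
gen 3: :::::::
:::::::
:::::::
::Z>:::
::ZZ:::
:::::::
:::::::
:::::::
:::::::
gen 4: :::::::
:::::::
:::::::
::ZZ:::
::Zv:::
:::::::
:::::::
:::::::
:::::::
gen 5: :::::::
:::::::
:::::::
::ZZ:::
::Z:>::
:::::::
:::::::
:::::::
:::::::
gen 6: :::::::
:::::::
:::::::
::ZZ:::
::Z:Z::
::::v::
:::::::
:::::::
:::::::
gen 7: :::::::
:::::::
:::::::
::ZZ:::
::Z:Z::
:::<Z::
:::::::
:::::::
:::::::
gen 8: :::::::
:::::::
:::::::
::ZZ:::
::Z^Z::
:::ZZ::
:::::::
:::::::
:::::::
gen 9: :::::::
:::::::
:::::::
::ZZ:::
::ZZ>::
:::ZZ::
:::::::
:::::::
:::::::
gen 10: :::::::
:::::::
:::::::
::ZZ^::
::ZZ:::
:::ZZ::
:::::::
:::::::
:::::::
gen 11: :::::::
:::::::
:::::::
::ZZZ>:
::ZZ:::
:::ZZ::
:::::::
:::::::
:::::::
gen 12: :::::::
:::::::
:::::::
::ZZZZ:
::ZZ:v:
:::ZZ::
:::::::
:::::::
:::::::
gen 13: :::::::
:::::::
:::::::
::ZZZZ:
::ZZ<Z:
:::ZZ::
:::::::
:::::::
:::::::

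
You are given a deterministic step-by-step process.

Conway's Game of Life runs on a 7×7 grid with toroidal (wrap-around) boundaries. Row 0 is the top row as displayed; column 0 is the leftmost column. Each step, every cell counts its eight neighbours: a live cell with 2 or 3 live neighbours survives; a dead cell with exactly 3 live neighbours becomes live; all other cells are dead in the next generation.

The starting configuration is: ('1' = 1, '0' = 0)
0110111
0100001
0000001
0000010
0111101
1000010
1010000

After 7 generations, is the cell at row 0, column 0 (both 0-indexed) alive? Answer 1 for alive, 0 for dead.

step 0: 0110111
0100001
0000001
0000010
0111101
1000010
1010000
step 1: 0011011
0110001
1000011
1011111
1111101
1000110
1011100
step 2: 0000011
0111100
0000000
0000000
0000000
0000000
1010000
step 3: 1000111
0011110
0011000
0000000
0000000
0000000
0000001
step 4: 1000000
0110000
0010000
0000000
0000000
0000000
1000001
step 5: 1000001
0110000
0110000
0000000
0000000
0000000
1000001
step 6: 0000001
0010000
0110000
0000000
0000000
0000000
1000001
step 7: 1000001
0110000
0110000
0000000
0000000
0000000
1000001

1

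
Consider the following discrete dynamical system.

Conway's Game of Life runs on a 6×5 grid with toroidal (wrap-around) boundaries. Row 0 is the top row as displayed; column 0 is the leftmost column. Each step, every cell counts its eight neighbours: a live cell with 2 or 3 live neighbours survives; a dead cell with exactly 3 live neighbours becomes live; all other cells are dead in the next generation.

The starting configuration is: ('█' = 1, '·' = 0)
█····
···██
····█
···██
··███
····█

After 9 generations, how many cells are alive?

3

[0] █····
···██
····█
···██
··███
····█
[1] █··█·
█··██
█····
█·█··
█·█··
█···█
[2] ·█·█·
██·█·
█··█·
█···█
█··█·
█··█·
[3] ·█·█·
██·█·
··██·
██·█·
██·█·
██·█·
[4] ···█·
██·█·
···█·
█··█·
···█·
···█·
[5] ···█·
···█·
██·█·
··██·
··██·
··███
[6] ·····
···█·
·█·█·
·····
·█···
····█
[7] ·····
··█··
··█··
··█··
·····
·····
[8] ·····
·····
·███·
·····
·····
·····
[9] ·····
··█··
··█··
··█··
·····
·····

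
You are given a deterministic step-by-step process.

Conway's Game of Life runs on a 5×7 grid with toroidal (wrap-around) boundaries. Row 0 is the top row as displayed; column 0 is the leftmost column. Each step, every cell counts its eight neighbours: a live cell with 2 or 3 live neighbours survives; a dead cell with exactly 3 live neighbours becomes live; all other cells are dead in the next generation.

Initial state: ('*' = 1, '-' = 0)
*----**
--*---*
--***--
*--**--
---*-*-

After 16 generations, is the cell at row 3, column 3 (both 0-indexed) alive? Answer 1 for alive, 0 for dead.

1

0) *----**
--*---*
--***--
*--**--
---*-*-
1) *---**-
***-*-*
-**-**-
-----*-
*--*-*-
2) --*----
--*----
--*-*--
-***-*-
-----*-
3) -------
-**----
----*--
-***-*-
-*-**--
4) -*-*---
-------
----*--
-*---*-
-*-**--
5) ---**--
-------
-------
--**-*-
**-**--
6) --***--
-------
-------
-***---
-*---*-
7) --***--
---*---
--*----
-**----
-*-----
8) --***--
----*--
-***---
-**----
-*-----
9) --***--
-*--*--
-*-*---
*--*---
-*-----
10) -****--
-*--*--
**-**--
**-----
-*--*--
11) **--**-
-----*-
---**--
---**--
----*--
12) ----***
---*-**
---*-*-
-----*-
-------
13) ----*-*
---*---
-----*-
----*--
----*-*
14) ---**--
----**-
----*--
----*--
---**--
15) -------
-----*-
---**--
----**-
-----*-
16) -------
----*--
---*---
---*-*-
----**-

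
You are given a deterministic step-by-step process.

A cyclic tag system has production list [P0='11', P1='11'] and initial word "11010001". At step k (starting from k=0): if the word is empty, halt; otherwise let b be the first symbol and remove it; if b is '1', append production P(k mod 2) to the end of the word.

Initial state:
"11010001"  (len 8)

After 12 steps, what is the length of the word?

[0] "11010001"  (len 8)
[1] "101000111"  (len 9)
[2] "0100011111"  (len 10)
[3] "100011111"  (len 9)
[4] "0001111111"  (len 10)
[5] "001111111"  (len 9)
[6] "01111111"  (len 8)
[7] "1111111"  (len 7)
[8] "11111111"  (len 8)
[9] "111111111"  (len 9)
[10] "1111111111"  (len 10)
[11] "11111111111"  (len 11)
[12] "111111111111"  (len 12)

12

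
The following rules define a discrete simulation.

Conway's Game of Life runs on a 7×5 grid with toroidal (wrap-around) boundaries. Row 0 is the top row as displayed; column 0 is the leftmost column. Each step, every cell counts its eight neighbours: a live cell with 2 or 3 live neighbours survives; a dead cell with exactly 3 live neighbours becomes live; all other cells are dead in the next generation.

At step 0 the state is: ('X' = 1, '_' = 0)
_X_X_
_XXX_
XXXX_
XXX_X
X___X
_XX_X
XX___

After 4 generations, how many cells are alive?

6

[0] _X_X_
_XXX_
XXXX_
XXX_X
X___X
_XX_X
XX___
[1] ___XX
_____
_____
_____
_____
__XXX
___XX
[2] ___XX
_____
_____
_____
___X_
__X_X
X____
[3] ____X
_____
_____
_____
___X_
___XX
X____
[4] _____
_____
_____
_____
___XX
___XX
X__X_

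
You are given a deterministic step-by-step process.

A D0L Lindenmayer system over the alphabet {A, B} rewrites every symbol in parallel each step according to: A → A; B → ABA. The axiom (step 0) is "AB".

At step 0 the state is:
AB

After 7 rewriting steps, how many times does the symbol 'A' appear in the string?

t=0: AB
t=1: AABA
t=2: AAABAA
t=3: AAAABAAA
t=4: AAAAABAAAA
t=5: AAAAAABAAAAA
t=6: AAAAAAABAAAAAA
t=7: AAAAAAAABAAAAAAA

15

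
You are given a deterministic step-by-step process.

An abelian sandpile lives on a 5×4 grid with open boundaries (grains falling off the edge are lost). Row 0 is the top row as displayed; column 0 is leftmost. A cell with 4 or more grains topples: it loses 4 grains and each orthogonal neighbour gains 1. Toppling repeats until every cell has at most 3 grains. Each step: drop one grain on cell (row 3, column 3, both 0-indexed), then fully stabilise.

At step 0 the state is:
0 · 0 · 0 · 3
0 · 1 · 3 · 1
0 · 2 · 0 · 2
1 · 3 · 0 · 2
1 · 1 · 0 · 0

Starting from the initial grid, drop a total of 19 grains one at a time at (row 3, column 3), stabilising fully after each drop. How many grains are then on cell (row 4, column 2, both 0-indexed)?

2

0) 0 · 0 · 0 · 3
0 · 1 · 3 · 1
0 · 2 · 0 · 2
1 · 3 · 0 · 2
1 · 1 · 0 · 0
1) 0 · 0 · 0 · 3
0 · 1 · 3 · 1
0 · 2 · 0 · 2
1 · 3 · 0 · 3
1 · 1 · 0 · 0
2) 0 · 0 · 0 · 3
0 · 1 · 3 · 1
0 · 2 · 0 · 3
1 · 3 · 1 · 0
1 · 1 · 0 · 1
3) 0 · 0 · 0 · 3
0 · 1 · 3 · 1
0 · 2 · 0 · 3
1 · 3 · 1 · 1
1 · 1 · 0 · 1
4) 0 · 0 · 0 · 3
0 · 1 · 3 · 1
0 · 2 · 0 · 3
1 · 3 · 1 · 2
1 · 1 · 0 · 1
5) 0 · 0 · 0 · 3
0 · 1 · 3 · 1
0 · 2 · 0 · 3
1 · 3 · 1 · 3
1 · 1 · 0 · 1
6) 0 · 0 · 0 · 3
0 · 1 · 3 · 2
0 · 2 · 1 · 0
1 · 3 · 2 · 1
1 · 1 · 0 · 2
7) 0 · 0 · 0 · 3
0 · 1 · 3 · 2
0 · 2 · 1 · 0
1 · 3 · 2 · 2
1 · 1 · 0 · 2
8) 0 · 0 · 0 · 3
0 · 1 · 3 · 2
0 · 2 · 1 · 0
1 · 3 · 2 · 3
1 · 1 · 0 · 2
9) 0 · 0 · 0 · 3
0 · 1 · 3 · 2
0 · 2 · 1 · 1
1 · 3 · 3 · 0
1 · 1 · 0 · 3
10) 0 · 0 · 0 · 3
0 · 1 · 3 · 2
0 · 2 · 1 · 1
1 · 3 · 3 · 1
1 · 1 · 0 · 3
11) 0 · 0 · 0 · 3
0 · 1 · 3 · 2
0 · 2 · 1 · 1
1 · 3 · 3 · 2
1 · 1 · 0 · 3
12) 0 · 0 · 0 · 3
0 · 1 · 3 · 2
0 · 2 · 1 · 1
1 · 3 · 3 · 3
1 · 1 · 0 · 3
13) 0 · 0 · 0 · 3
0 · 1 · 3 · 2
0 · 3 · 2 · 2
2 · 0 · 1 · 2
1 · 2 · 2 · 0
14) 0 · 0 · 0 · 3
0 · 1 · 3 · 2
0 · 3 · 2 · 2
2 · 0 · 1 · 3
1 · 2 · 2 · 0
15) 0 · 0 · 0 · 3
0 · 1 · 3 · 2
0 · 3 · 2 · 3
2 · 0 · 2 · 0
1 · 2 · 2 · 1
16) 0 · 0 · 0 · 3
0 · 1 · 3 · 2
0 · 3 · 2 · 3
2 · 0 · 2 · 1
1 · 2 · 2 · 1
17) 0 · 0 · 0 · 3
0 · 1 · 3 · 2
0 · 3 · 2 · 3
2 · 0 · 2 · 2
1 · 2 · 2 · 1
18) 0 · 0 · 0 · 3
0 · 1 · 3 · 2
0 · 3 · 2 · 3
2 · 0 · 2 · 3
1 · 2 · 2 · 1
19) 0 · 0 · 0 · 3
0 · 1 · 3 · 3
0 · 3 · 3 · 0
2 · 0 · 3 · 1
1 · 2 · 2 · 2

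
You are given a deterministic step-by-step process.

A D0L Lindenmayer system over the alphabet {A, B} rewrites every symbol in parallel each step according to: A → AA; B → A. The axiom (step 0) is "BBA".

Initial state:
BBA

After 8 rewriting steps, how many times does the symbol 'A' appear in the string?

512

gen 0: BBA
gen 1: AAAA
gen 2: AAAAAAAA
gen 3: AAAAAAAAAAAAAAAA
gen 4: AAAAAAAAAAAAAAAAAAAAAAAAAAAAAAAA
gen 5: AAAAAAAAAAAAAAAAAAAAAAAAAAAAAAAAAAAAAAAAAAAAAAAAAAAAAAAAAAAAAAAA
gen 6: AAAAAAAAAAAAAAAAAAAAAAAAAAAAAAAAAAAAAAAAAAAAAAAAAAAAAAAAAA…AAAAAAAAAAAAAAAAAAAAAAAAAAAAAAAAAAAAAAAAAAAAAAAAAAAAAAAAAA  (len 128)
gen 7: AAAAAAAAAAAAAAAAAAAAAAAAAAAAAAAAAAAAAAAAAAAAAAAAAAAAAAAAAA…AAAAAAAAAAAAAAAAAAAAAAAAAAAAAAAAAAAAAAAAAAAAAAAAAAAAAAAAAA  (len 256)
gen 8: AAAAAAAAAAAAAAAAAAAAAAAAAAAAAAAAAAAAAAAAAAAAAAAAAAAAAAAAAA…AAAAAAAAAAAAAAAAAAAAAAAAAAAAAAAAAAAAAAAAAAAAAAAAAAAAAAAAAA  (len 512)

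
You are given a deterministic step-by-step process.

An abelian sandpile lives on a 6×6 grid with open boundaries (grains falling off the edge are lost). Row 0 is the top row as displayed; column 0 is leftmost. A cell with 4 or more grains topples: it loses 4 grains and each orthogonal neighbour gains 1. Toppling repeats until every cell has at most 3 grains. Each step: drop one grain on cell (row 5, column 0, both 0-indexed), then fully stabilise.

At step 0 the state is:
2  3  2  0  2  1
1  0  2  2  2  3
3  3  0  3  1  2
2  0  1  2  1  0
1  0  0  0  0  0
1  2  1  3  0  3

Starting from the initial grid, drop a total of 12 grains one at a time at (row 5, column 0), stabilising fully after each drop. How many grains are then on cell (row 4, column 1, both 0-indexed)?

[0] 2  3  2  0  2  1
1  0  2  2  2  3
3  3  0  3  1  2
2  0  1  2  1  0
1  0  0  0  0  0
1  2  1  3  0  3
[1] 2  3  2  0  2  1
1  0  2  2  2  3
3  3  0  3  1  2
2  0  1  2  1  0
1  0  0  0  0  0
2  2  1  3  0  3
[2] 2  3  2  0  2  1
1  0  2  2  2  3
3  3  0  3  1  2
2  0  1  2  1  0
1  0  0  0  0  0
3  2  1  3  0  3
[3] 2  3  2  0  2  1
1  0  2  2  2  3
3  3  0  3  1  2
2  0  1  2  1  0
2  0  0  0  0  0
0  3  1  3  0  3
[4] 2  3  2  0  2  1
1  0  2  2  2  3
3  3  0  3  1  2
2  0  1  2  1  0
2  0  0  0  0  0
1  3  1  3  0  3
[5] 2  3  2  0  2  1
1  0  2  2  2  3
3  3  0  3  1  2
2  0  1  2  1  0
2  0  0  0  0  0
2  3  1  3  0  3
[6] 2  3  2  0  2  1
1  0  2  2  2  3
3  3  0  3  1  2
2  0  1  2  1  0
2  0  0  0  0  0
3  3  1  3  0  3
[7] 2  3  2  0  2  1
1  0  2  2  2  3
3  3  0  3  1  2
2  0  1  2  1  0
3  1  0  0  0  0
1  0  2  3  0  3
[8] 2  3  2  0  2  1
1  0  2  2  2  3
3  3  0  3  1  2
2  0  1  2  1  0
3  1  0  0  0  0
2  0  2  3  0  3
[9] 2  3  2  0  2  1
1  0  2  2  2  3
3  3  0  3  1  2
2  0  1  2  1  0
3  1  0  0  0  0
3  0  2  3  0  3
[10] 2  3  2  0  2  1
1  0  2  2  2  3
3  3  0  3  1  2
3  0  1  2  1  0
0  2  0  0  0  0
1  1  2  3  0  3
[11] 2  3  2  0  2  1
1  0  2  2  2  3
3  3  0  3  1  2
3  0  1  2  1  0
0  2  0  0  0  0
2  1  2  3  0  3
[12] 2  3  2  0  2  1
1  0  2  2  2  3
3  3  0  3  1  2
3  0  1  2  1  0
0  2  0  0  0  0
3  1  2  3  0  3

2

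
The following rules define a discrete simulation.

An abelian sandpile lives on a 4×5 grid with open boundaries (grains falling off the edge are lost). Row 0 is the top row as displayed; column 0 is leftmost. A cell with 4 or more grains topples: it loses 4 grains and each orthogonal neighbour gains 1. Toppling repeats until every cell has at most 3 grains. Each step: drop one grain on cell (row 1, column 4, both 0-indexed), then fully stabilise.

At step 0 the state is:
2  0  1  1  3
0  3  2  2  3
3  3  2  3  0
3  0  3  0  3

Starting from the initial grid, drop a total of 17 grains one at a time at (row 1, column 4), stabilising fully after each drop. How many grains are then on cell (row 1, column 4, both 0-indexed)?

3

step 0: 2  0  1  1  3
0  3  2  2  3
3  3  2  3  0
3  0  3  0  3
step 1: 2  0  1  2  0
0  3  2  3  1
3  3  2  3  1
3  0  3  0  3
step 2: 2  0  1  2  0
0  3  2  3  2
3  3  2  3  1
3  0  3  0  3
step 3: 2  0  1  2  0
0  3  2  3  3
3  3  2  3  1
3  0  3  0  3
step 4: 2  0  1  3  1
0  3  3  1  1
3  3  3  0  3
3  0  3  1  3
step 5: 2  0  1  3  1
0  3  3  1  2
3  3  3  0  3
3  0  3  1  3
step 6: 2  0  1  3  1
0  3  3  1  3
3  3  3  0  3
3  0  3  1  3
step 7: 2  0  1  3  2
0  3  3  2  1
3  3  3  1  1
3  0  3  2  0
step 8: 2  0  1  3  2
0  3  3  2  2
3  3  3  1  1
3  0  3  2  0
step 9: 2  0  1  3  2
0  3  3  2  3
3  3  3  1  1
3  0  3  2  0
step 10: 2  0  1  3  3
0  3  3  3  0
3  3  3  1  2
3  0  3  2  0
step 11: 2  0  1  3  3
0  3  3  3  1
3  3  3  1  2
3  0  3  2  0
step 12: 2  0  1  3  3
0  3  3  3  2
3  3  3  1  2
3  0  3  2  0
step 13: 2  0  1  3  3
0  3  3  3  3
3  3  3  1  2
3  0  3  2  0
step 14: 2  1  3  1  1
2  1  2  2  2
1  2  2  3  3
0  3  0  3  0
step 15: 2  1  3  1  1
2  1  2  2  3
1  2  2  3  3
0  3  0  3  0
step 16: 2  1  3  2  2
2  1  3  0  2
1  2  3  2  1
0  3  1  0  2
step 17: 2  1  3  2  2
2  1  3  0  3
1  2  3  2  1
0  3  1  0  2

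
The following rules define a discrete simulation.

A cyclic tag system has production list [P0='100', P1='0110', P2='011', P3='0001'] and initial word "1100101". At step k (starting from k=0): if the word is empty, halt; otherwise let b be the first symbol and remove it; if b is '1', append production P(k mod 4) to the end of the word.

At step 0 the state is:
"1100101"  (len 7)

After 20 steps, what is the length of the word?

21

t=0: "1100101"  (len 7)
t=1: "100101100"  (len 9)
t=2: "001011000110"  (len 12)
t=3: "01011000110"  (len 11)
t=4: "1011000110"  (len 10)
t=5: "011000110100"  (len 12)
t=6: "11000110100"  (len 11)
t=7: "1000110100011"  (len 13)
t=8: "0001101000110001"  (len 16)
t=9: "001101000110001"  (len 15)
t=10: "01101000110001"  (len 14)
t=11: "1101000110001"  (len 13)
t=12: "1010001100010001"  (len 16)
t=13: "010001100010001100"  (len 18)
t=14: "10001100010001100"  (len 17)
t=15: "0001100010001100011"  (len 19)
t=16: "001100010001100011"  (len 18)
t=17: "01100010001100011"  (len 17)
t=18: "1100010001100011"  (len 16)
t=19: "100010001100011011"  (len 18)
t=20: "000100011000110110001"  (len 21)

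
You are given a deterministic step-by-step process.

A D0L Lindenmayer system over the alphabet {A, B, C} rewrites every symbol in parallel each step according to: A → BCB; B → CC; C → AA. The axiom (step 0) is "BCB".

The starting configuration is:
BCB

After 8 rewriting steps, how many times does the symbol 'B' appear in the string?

800

[0] BCB
[1] CCAACC
[2] AAAABCBBCBAAAA
[3] BCBBCBBCBBCBCCAACCCCAACCBCBBCBBCBBCB
[4] CCAACCCCAACCCCAACCCCAACCAAAABCBBCBAAAAAAAABCBBCBAAAACCAACCCCAACCCCAACCCCAACC
[5] AAAABCBBCBAAAAAAAABCBBCBAAAAAAAABCBBCBAAAAAAAABCBBCBAAAABC…CBAAAABCBBCBAAAAAAAABCBBCBAAAAAAAABCBBCBAAAAAAAABCBBCBAAAA  (len 184)
[6] BCBBCBBCBBCBCCAACCCCAACCBCBBCBBCBBCBBCBBCBBCBBCBCCAACCCCAA…AACCCCAACCBCBBCBBCBBCBBCBBCBBCBBCBCCAACCCCAACCBCBBCBBCBBCB  (len 440)
[7] CCAACCCCAACCCCAACCCCAACCAAAABCBBCBAAAAAAAABCBBCBAAAACCAACC…CCAACCAAAABCBBCBAAAAAAAABCBBCBAAAACCAACCCCAACCCCAACCCCAACC  (len 976)
[8] AAAABCBBCBAAAAAAAABCBBCBAAAAAAAABCBBCBAAAAAAAABCBBCBAAAABC…CBAAAABCBBCBAAAAAAAABCBBCBAAAAAAAABCBBCBAAAAAAAABCBBCBAAAA  (len 2352)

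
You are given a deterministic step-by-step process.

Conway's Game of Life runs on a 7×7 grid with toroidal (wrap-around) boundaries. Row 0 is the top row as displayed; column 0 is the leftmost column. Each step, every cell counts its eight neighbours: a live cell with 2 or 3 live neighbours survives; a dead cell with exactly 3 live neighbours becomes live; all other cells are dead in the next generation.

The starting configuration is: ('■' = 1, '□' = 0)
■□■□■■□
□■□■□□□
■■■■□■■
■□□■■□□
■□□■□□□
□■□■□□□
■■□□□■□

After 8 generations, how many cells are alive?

7

[0] ■□■□■■□
□■□■□□□
■■■■□■■
■□□■■□□
■□□■□□□
□■□■□□□
■■□□□■□
[1] ■□■■■■□
□□□□□□□
□□□□□■■
□□□□□■□
■■□■□□□
□■□□■□■
■□□■□■□
[2] □■■■□■□
□□□■□□□
□□□□□■■
■□□□■■□
■■■□■■■
□■□■■■■
■□□□□□□
[3] □■■■■□□
□□□■□■■
□□□□□■■
□□□■□□□
□□■□□□□
□□□■□□□
■□□□□□□
[4] ■■■■■■■
■□□■□□■
□□□□□■■
□□□□□□□
□□■■□□□
□□□□□□□
□■□□■□□
[5] □□□□□□□
□□□■□□□
■□□□□■■
□□□□□□□
□□□□□□□
□□■■□□□
□■□□■□■
[6] □□□□□□□
□□□□□□■
□□□□□□■
□□□□□□■
□□□□□□□
□□■■□□□
□□■■□□□
[7] □□□□□□□
□□□□□□□
■□□□□■■
□□□□□□□
□□□□□□□
□□■■□□□
□□■■□□□
[8] □□□□□□□
□□□□□□■
□□□□□□■
□□□□□□■
□□□□□□□
□□■■□□□
□□■■□□□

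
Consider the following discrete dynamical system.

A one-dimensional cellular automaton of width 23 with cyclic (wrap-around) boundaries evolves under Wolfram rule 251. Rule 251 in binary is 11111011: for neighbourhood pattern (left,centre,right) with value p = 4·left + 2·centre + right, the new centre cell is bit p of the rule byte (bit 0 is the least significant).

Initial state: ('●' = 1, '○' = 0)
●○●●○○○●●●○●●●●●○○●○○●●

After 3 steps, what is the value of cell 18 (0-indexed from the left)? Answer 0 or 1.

1

t=0: ●○●●○○○●●●○●●●●●○○●○○●●
t=1: ●●●●●●●●●●●●●●●●●●○●●●●
t=2: ●●●●●●●●●●●●●●●●●●●●●●●
t=3: ●●●●●●●●●●●●●●●●●●●●●●●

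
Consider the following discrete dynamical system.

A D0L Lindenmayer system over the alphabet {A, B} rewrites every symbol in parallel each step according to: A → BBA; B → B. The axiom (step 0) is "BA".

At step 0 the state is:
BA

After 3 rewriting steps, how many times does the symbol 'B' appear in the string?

step 0: BA
step 1: BBBA
step 2: BBBBBA
step 3: BBBBBBBA

7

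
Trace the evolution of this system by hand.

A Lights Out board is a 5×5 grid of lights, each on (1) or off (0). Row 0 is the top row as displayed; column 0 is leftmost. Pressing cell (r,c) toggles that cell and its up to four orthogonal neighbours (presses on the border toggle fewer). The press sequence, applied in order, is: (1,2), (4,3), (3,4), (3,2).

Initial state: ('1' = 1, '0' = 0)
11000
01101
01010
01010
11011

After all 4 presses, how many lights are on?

gen 0: 11000
01101
01010
01010
11011
gen 1: 11100
00011
01110
01010
11011
gen 2: 11100
00011
01110
01000
11100
gen 3: 11100
00011
01111
01011
11101
gen 4: 11100
00011
01011
00101
11001

13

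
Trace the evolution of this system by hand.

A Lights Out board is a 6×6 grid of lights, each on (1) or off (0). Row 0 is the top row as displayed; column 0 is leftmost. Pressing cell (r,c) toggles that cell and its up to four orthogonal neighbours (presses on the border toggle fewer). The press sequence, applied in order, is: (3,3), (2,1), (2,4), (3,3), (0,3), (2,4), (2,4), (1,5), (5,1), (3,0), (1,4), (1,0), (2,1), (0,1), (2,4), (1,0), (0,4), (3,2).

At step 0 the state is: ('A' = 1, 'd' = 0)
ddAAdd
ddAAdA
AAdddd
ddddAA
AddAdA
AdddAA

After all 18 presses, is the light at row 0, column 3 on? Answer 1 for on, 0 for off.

0) ddAAdd
ddAAdA
AAdddd
ddddAA
AddAdA
AdddAA
1) ddAAdd
ddAAdA
AAdAdd
ddAAdA
AddddA
AdddAA
2) ddAAdd
dAAAdA
ddAAdd
dAAAdA
AddddA
AdddAA
3) ddAAdd
dAAAAA
ddAdAA
dAAAAA
AddddA
AdddAA
4) ddAAdd
dAAAAA
ddAAAA
dAdddA
AddAdA
AdddAA
5) ddddAd
dAAdAA
ddAAAA
dAdddA
AddAdA
AdddAA
6) ddddAd
dAAddA
ddAddd
dAddAA
AddAdA
AdddAA
7) ddddAd
dAAdAA
ddAAAA
dAdddA
AddAdA
AdddAA
8) ddddAA
dAAddd
ddAAAd
dAdddA
AddAdA
AdddAA
9) ddddAA
dAAddd
ddAAAd
dAdddA
AAdAdA
dAAdAA
10) ddddAA
dAAddd
AdAAAd
AddddA
dAdAdA
dAAdAA
11) dddddA
dAAAAA
AdAAdd
AddddA
dAdAdA
dAAdAA
12) AddddA
AdAAAA
ddAAdd
AddddA
dAdAdA
dAAdAA
13) AddddA
AAAAAA
AAdAdd
AAdddA
dAdAdA
dAAdAA
14) dAAddA
AdAAAA
AAdAdd
AAdddA
dAdAdA
dAAdAA
15) dAAddA
AdAAdA
AAddAA
AAddAA
dAdAdA
dAAdAA
16) AAAddA
dAAAdA
dAddAA
AAddAA
dAdAdA
dAAdAA
17) AAAAAd
dAAAAA
dAddAA
AAddAA
dAdAdA
dAAdAA
18) AAAAAd
dAAAAA
dAAdAA
AdAAAA
dAAAdA
dAAdAA

1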